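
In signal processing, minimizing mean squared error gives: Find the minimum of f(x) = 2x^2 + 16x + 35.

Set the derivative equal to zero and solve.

f(x) = 2x^2 + 16x + 35
f'(x) = 4x + (16) = 0
x = -16/4 = -4
f(-4) = 3
Since f''(x) = 4 > 0, this is a minimum.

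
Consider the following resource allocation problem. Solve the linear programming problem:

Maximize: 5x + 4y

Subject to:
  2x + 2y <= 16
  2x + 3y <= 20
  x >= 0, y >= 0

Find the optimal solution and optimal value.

Feasible vertices: (0, 0), (0, 20/3), (4, 4), (8, 0)
Objective 5x + 4y at each:
  (0, 0): 0
  (0, 20/3): 80/3
  (4, 4): 36
  (8, 0): 40
Maximum is 40 at (8, 0).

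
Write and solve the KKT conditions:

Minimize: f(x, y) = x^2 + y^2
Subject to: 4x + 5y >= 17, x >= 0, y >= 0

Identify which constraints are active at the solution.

KKT conditions for min x^2 + y^2 s.t. 4x + 5y >= 17, x >= 0, y >= 0:
Stationarity: 2x = mu*4 + mu_x, 2y = mu*5 + mu_y, with mu, mu_x, mu_y >= 0
Complementary slackness: mu*(4x + 5y - 17) = 0, mu_x*x = 0, mu_y*y = 0
(0, 0) is infeasible (4*0 + 5*0 < 17), so if mu = 0 stationarity would force x = mu_x/2 >= 0, y = mu_y/2 >= 0 with mu_x*x = mu_y*y = 0, i.e. x = y = 0: contradiction. Hence mu > 0 and 4x + 5y = 17 is active.
Try x > 0, y > 0 (so mu_x = mu_y = 0): x = 4*mu/2, y = 5*mu/2
Substitute: 4*(4*mu/2) + 5*(5*mu/2) = 17
  mu*41/2 = 17 => mu = 34/41
x* = 68/41 > 0, y* = 85/41 > 0, consistent with mu_x = mu_y = 0.
f is convex and the constraints are linear, so this KKT point is the global minimum.
f* = 289/41
Active constraints: 4x + 5y >= 17 (holds with equality, mu = 34/41 > 0); x >= 0 and y >= 0 are inactive (mu_x = mu_y = 0).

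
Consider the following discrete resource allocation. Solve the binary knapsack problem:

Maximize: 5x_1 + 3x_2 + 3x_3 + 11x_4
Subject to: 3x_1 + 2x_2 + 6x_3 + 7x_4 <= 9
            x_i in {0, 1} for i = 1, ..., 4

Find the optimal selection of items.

Items: item 1 (v=5, w=3), item 2 (v=3, w=2), item 3 (v=3, w=6), item 4 (v=11, w=7)
Capacity: 9
Checking all 16 subsets (w = total weight, v = total value):
  {}: w = 0, v = 0
  {1}: w = 3, v = 5
  {2}: w = 2, v = 3
  {3}: w = 6, v = 3
  {4}: w = 7, v = 11
  {1, 2}: w = 5, v = 8
  {1, 3}: w = 9, v = 8
  {1, 4}: w = 10 > 9, infeasible
  {2, 3}: w = 8, v = 6
  {2, 4}: w = 9, v = 14
  {3, 4}: w = 13 > 9, infeasible
  {1, 2, 3}: w = 11 > 9, infeasible
  {1, 2, 4}: w = 12 > 9, infeasible
  {1, 3, 4}: w = 16 > 9, infeasible
  {2, 3, 4}: w = 15 > 9, infeasible
  {1, 2, 3, 4}: w = 18 > 9, infeasible
Best feasible subset: items [2, 4]
Total weight: 9 <= 9, total value: 14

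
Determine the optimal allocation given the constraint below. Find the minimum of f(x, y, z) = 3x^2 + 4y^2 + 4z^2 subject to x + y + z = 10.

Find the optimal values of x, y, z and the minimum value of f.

Using Lagrange multipliers on f = 3x^2 + 4y^2 + 4z^2 with constraint x + y + z = 10:
Conditions: 2*3*x = lambda, 2*4*y = lambda, 2*4*z = lambda
So x = lambda/6, y = lambda/8, z = lambda/8
Substituting into constraint: lambda * (5/12) = 10
lambda = 24
x = 4, y = 3, z = 3
Minimum value = 120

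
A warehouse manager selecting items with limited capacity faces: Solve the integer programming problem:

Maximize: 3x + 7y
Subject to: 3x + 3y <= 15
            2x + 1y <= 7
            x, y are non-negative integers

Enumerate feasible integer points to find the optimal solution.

Constraint 1: 3x + 3y <= 15
Constraint 2: 2x + 1y <= 7
Feasible x range (need y >= 0): 0 <= x <= min(15/3, 7/2) => x in {0, ..., 3}.
Enumerate feasible integer points row by row (the coefficient of y is 7 > 0, so for each x the largest feasible y gives the best value):
  x = 0: y <= min((15 - 3*0)/3, (7 - 2*0)/1) => y in {0, ..., 5}; best 3*0 + 7*5 = 35
  x = 1: y <= min((15 - 3*1)/3, (7 - 2*1)/1) => y in {0, ..., 4}; best 3*1 + 7*4 = 31
  x = 2: y <= min((15 - 3*2)/3, (7 - 2*2)/1) => y in {0, ..., 3}; best 3*2 + 7*3 = 27
  x = 3: y <= min((15 - 3*3)/3, (7 - 2*3)/1) => y in {0, ..., 1}; best 3*3 + 7*1 = 16
The maximum 3x + 7y = 35 is achieved at x = 0, y = 5.
Check: 3*0 + 3*5 = 15 <= 15 and 2*0 + 1*5 = 5 <= 7.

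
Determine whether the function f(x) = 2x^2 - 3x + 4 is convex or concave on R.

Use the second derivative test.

f(x) = 2x^2 - 3x + 4
f'(x) = 4x - 3
f''(x) = 4
Since f''(x) = 4 > 0 for all x, f is convex on R.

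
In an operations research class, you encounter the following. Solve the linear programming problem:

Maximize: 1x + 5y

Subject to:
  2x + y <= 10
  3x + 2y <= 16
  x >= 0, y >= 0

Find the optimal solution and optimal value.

Feasible vertices: (0, 0), (0, 8), (4, 2), (5, 0)
Objective 1x + 5y at each:
  (0, 0): 0
  (0, 8): 40
  (4, 2): 14
  (5, 0): 5
Maximum is 40 at (0, 8).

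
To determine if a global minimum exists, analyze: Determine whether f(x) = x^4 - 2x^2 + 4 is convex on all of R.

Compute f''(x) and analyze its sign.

f(x) = x^4 - 2x^2 + 4
f'(x) = 4x^3 + -4x
f''(x) = 12x^2 + -4
f''(0) = -4 < 0, so not convex near x = 0
Therefore, f is not globally convex on R.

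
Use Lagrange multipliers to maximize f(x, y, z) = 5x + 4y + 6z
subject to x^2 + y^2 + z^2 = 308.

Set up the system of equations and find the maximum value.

Lagrange conditions: 5 = 2*lambda*x, 4 = 2*lambda*y, 6 = 2*lambda*z
So x:5 = y:4 = z:6, i.e. x = 5t, y = 4t, z = 6t
Constraint: t^2*(5^2 + 4^2 + 6^2) = 308
  t^2 * 77 = 308  =>  t = sqrt(4)
Maximum = 5*5t + 4*4t + 6*6t = 77*sqrt(4) = 154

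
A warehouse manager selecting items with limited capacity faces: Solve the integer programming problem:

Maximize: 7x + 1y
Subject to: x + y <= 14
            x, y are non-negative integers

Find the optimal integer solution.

Objective: 7x + 1y, constraint: x + y <= 14
Coefficient of x is 7 >= coefficient of y is 1, so allocate the entire budget to x.
Optimal: x = 14, y = 0, value = 98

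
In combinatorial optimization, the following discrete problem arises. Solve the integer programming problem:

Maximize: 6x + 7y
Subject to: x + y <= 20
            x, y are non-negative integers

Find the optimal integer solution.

Objective: 6x + 7y, constraint: x + y <= 20
Coefficient of y is 7 > coefficient of x is 6, so allocate the entire budget to y.
Optimal: x = 0, y = 20, value = 140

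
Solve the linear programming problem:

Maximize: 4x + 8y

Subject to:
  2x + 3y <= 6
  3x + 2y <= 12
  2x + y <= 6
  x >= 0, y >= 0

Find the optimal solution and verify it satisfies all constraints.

Feasible vertices: (0, 0), (0, 2), (3, 0)
Objective 4x + 8y at each vertex:
  (0, 0): 0
  (0, 2): 16
  (3, 0): 12
Maximum is 16 at (0, 2).
Verify constraints at (x, y) = (0, 2):
  2*0 + 3*2 = 6 <= 6 (active)
  3*0 + 2*2 = 4 <= 12
  2*0 + 1*2 = 2 <= 6
  x = 0 >= 0, y = 2 >= 0. All constraints satisfied.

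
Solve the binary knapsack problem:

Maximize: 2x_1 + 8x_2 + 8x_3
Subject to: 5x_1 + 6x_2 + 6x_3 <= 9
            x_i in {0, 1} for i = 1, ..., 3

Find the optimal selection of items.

Items: item 1 (v=2, w=5), item 2 (v=8, w=6), item 3 (v=8, w=6)
Capacity: 9
Checking all 8 subsets (w = total weight, v = total value):
  {}: w = 0, v = 0
  {1}: w = 5, v = 2
  {2}: w = 6, v = 8
  {3}: w = 6, v = 8
  {1, 2}: w = 11 > 9, infeasible
  {1, 3}: w = 11 > 9, infeasible
  {2, 3}: w = 12 > 9, infeasible
  {1, 2, 3}: w = 17 > 9, infeasible
Best feasible subset: items [2]
(The same value 8 is also attained by {3}.)
Total weight: 6 <= 9, total value: 8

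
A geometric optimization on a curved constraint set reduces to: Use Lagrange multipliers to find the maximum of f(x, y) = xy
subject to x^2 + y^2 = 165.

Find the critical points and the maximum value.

Lagrange conditions: y = 2*lambda*x and x = 2*lambda*y
If x = 0 then y = 0, violating the constraint, so x, y != 0.
Dividing: y/x = x/y => x^2 = y^2 => y = x or y = -x
Constraint: 2x^2 = 165 => x^2 = 165/2 => x = +/-sqrt(165/2)
Critical points: (sqrt(165/2), sqrt(165/2)), (-sqrt(165/2), -sqrt(165/2)), (sqrt(165/2), -sqrt(165/2)), (-sqrt(165/2), sqrt(165/2))
  y = x:  xy = x^2 = 165/2  at (sqrt(165/2), sqrt(165/2)) and (-sqrt(165/2), -sqrt(165/2))
  y = -x: xy = -x^2 = -165/2 at (sqrt(165/2), -sqrt(165/2)) and (-sqrt(165/2), sqrt(165/2))
Maximum xy = 165/2 at (sqrt(165/2), sqrt(165/2)) and (-sqrt(165/2), -sqrt(165/2))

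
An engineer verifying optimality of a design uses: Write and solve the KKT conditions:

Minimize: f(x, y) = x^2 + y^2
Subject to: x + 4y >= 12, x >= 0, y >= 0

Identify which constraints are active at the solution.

KKT conditions for min x^2 + y^2 s.t. 1x + 4y >= 12, x >= 0, y >= 0:
Stationarity: 2x = mu*1 + mu_x, 2y = mu*4 + mu_y, with mu, mu_x, mu_y >= 0
Complementary slackness: mu*(x + 4y - 12) = 0, mu_x*x = 0, mu_y*y = 0
(0, 0) is infeasible (1*0 + 4*0 < 12), so if mu = 0 stationarity would force x = mu_x/2 >= 0, y = mu_y/2 >= 0 with mu_x*x = mu_y*y = 0, i.e. x = y = 0: contradiction. Hence mu > 0 and x + 4y = 12 is active.
Try x > 0, y > 0 (so mu_x = mu_y = 0): x = 1*mu/2, y = 4*mu/2
Substitute: 1*(1*mu/2) + 4*(4*mu/2) = 12
  mu*17/2 = 12 => mu = 24/17
x* = 12/17 > 0, y* = 48/17 > 0, consistent with mu_x = mu_y = 0.
f is convex and the constraints are linear, so this KKT point is the global minimum.
f* = 144/17
Active constraints: x + 4y >= 12 (holds with equality, mu = 24/17 > 0); x >= 0 and y >= 0 are inactive (mu_x = mu_y = 0).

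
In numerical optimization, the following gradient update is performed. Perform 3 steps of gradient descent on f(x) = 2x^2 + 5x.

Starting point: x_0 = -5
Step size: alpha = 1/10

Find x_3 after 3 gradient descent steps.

f(x) = 2x^2 + 5x, f'(x) = 4x + (5)
Step 1: f'(-5) = -15, x_1 = -5 - 1/10 * -15 = -7/2
Step 2: f'(-7/2) = -9, x_2 = -7/2 - 1/10 * -9 = -13/5
Step 3: f'(-13/5) = -27/5, x_3 = -13/5 - 1/10 * -27/5 = -103/50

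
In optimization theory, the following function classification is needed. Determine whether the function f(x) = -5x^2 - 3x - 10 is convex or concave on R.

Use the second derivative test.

f(x) = -5x^2 - 3x - 10
f'(x) = -10x - 3
f''(x) = -10
Since f''(x) = -10 < 0 for all x, f is concave on R.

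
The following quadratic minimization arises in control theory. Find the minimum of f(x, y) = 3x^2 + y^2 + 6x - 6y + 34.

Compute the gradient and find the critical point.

f(x,y) = 3x^2 + y^2 + 6x - 6y + 34
df/dx = 6x + (6) = 0  =>  x = -1
df/dy = 2y + (-6) = 0  =>  y = 3
f(-1, 3) = 3*(-1)^2 + 1*(3)^2 + 6*(-1) + -6*(3) + 34 = 22
Hessian is diagonal with entries 6, 2 > 0, so this is a minimum.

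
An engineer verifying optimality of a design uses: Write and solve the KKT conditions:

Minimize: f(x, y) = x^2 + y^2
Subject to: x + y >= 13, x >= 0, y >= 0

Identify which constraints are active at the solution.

KKT conditions for min x^2 + y^2 s.t. 1x + 1y >= 13, x >= 0, y >= 0:
Stationarity: 2x = mu*1 + mu_x, 2y = mu*1 + mu_y, with mu, mu_x, mu_y >= 0
Complementary slackness: mu*(x + y - 13) = 0, mu_x*x = 0, mu_y*y = 0
(0, 0) is infeasible (1*0 + 1*0 < 13), so if mu = 0 stationarity would force x = mu_x/2 >= 0, y = mu_y/2 >= 0 with mu_x*x = mu_y*y = 0, i.e. x = y = 0: contradiction. Hence mu > 0 and x + y = 13 is active.
Try x > 0, y > 0 (so mu_x = mu_y = 0): x = 1*mu/2, y = 1*mu/2
Substitute: 1*(1*mu/2) + 1*(1*mu/2) = 13
  mu*2/2 = 13 => mu = 13
x* = 13/2 > 0, y* = 13/2 > 0, consistent with mu_x = mu_y = 0.
f is convex and the constraints are linear, so this KKT point is the global minimum.
f* = 169/2
Active constraints: x + y >= 13 (holds with equality, mu = 13 > 0); x >= 0 and y >= 0 are inactive (mu_x = mu_y = 0).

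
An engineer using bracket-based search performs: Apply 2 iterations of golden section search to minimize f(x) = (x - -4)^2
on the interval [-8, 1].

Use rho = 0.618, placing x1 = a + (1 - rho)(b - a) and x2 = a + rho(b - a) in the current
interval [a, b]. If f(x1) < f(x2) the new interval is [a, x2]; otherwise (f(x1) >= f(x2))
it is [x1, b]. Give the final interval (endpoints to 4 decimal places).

Golden section search for min of f(x) = (x - -4)^2 on [-8, 1].
Each step: x1 = a + (1 - rho)(b - a), x2 = a + rho(b - a); if f(x1) < f(x2) keep [a, x2], otherwise keep [x1, b].
Step 1: [-8.0000, 1.0000], x1=-4.5620 (f=0.3158), x2=-2.4380 (f=2.4398); f(x1) < f(x2) => keep [-8.0000, -2.4380]
Step 2: [-8.0000, -2.4380], x1=-5.8753 (f=3.5168), x2=-4.5627 (f=0.3166); f(x1) > f(x2) => keep [-5.8753, -2.4380]
Final interval: [-5.8753, -2.4380]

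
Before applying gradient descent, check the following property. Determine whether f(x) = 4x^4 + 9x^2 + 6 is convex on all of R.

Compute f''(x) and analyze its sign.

f(x) = 4x^4 + 9x^2 + 6
f'(x) = 16x^3 + 18x
f''(x) = 48x^2 + 18
f''(x) = 48x^2 + 18 >= 18 > 0 for all x
Therefore, f is convex on R.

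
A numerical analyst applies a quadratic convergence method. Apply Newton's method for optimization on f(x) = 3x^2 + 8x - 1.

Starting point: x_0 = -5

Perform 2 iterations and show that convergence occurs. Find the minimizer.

f(x) = 3x^2 + 8x - 1, f'(x) = 6x + (8), f''(x) = 6
Step 1: f'(-5) = -22, x_1 = -5 - -22/6 = -4/3
Step 2: f'(-4/3) = 0, x_2 = -4/3 (converged)
Newton's method converges in 1 step for quadratics.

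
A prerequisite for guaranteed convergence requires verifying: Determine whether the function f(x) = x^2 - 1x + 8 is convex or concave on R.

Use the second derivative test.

f(x) = x^2 - 1x + 8
f'(x) = 2x - 1
f''(x) = 2
Since f''(x) = 2 > 0 for all x, f is convex on R.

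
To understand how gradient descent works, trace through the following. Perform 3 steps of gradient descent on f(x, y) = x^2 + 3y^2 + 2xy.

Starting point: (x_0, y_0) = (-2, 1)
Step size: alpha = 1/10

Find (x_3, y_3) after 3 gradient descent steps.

f(x,y) = x^2 + 3y^2 + 2xy
grad_x = 2x + 2y, grad_y = 6y + 2x
Step 1: grad = (-2, 2), (-9/5, 4/5)
Step 2: grad = (-2, 6/5), (-8/5, 17/25)
Step 3: grad = (-46/25, 22/25), (-177/125, 74/125)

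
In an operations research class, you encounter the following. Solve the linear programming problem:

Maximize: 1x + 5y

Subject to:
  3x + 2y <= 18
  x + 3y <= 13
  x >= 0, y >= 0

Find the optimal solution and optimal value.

Feasible vertices: (0, 0), (0, 13/3), (4, 3), (6, 0)
Objective 1x + 5y at each:
  (0, 0): 0
  (0, 13/3): 65/3
  (4, 3): 19
  (6, 0): 6
Maximum is 65/3 at (0, 13/3).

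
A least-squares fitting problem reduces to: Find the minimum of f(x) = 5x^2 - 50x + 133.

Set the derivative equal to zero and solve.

f(x) = 5x^2 - 50x + 133
f'(x) = 10x + (-50) = 0
x = 50/10 = 5
f(5) = 8
Since f''(x) = 10 > 0, this is a minimum.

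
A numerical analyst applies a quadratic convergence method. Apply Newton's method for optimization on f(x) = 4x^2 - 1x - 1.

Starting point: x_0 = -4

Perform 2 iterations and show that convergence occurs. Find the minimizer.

f(x) = 4x^2 - 1x - 1, f'(x) = 8x + (-1), f''(x) = 8
Step 1: f'(-4) = -33, x_1 = -4 - -33/8 = 1/8
Step 2: f'(1/8) = 0, x_2 = 1/8 (converged)
Newton's method converges in 1 step for quadratics.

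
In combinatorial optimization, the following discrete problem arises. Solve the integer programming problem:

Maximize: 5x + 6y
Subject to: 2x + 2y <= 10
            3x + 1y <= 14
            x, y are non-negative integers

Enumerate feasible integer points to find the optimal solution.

Constraint 1: 2x + 2y <= 10
Constraint 2: 3x + 1y <= 14
Feasible x range (need y >= 0): 0 <= x <= min(10/2, 14/3) => x in {0, ..., 4}.
Enumerate feasible integer points row by row (the coefficient of y is 6 > 0, so for each x the largest feasible y gives the best value):
  x = 0: y <= min((10 - 2*0)/2, (14 - 3*0)/1) => y in {0, ..., 5}; best 5*0 + 6*5 = 30
  x = 1: y <= min((10 - 2*1)/2, (14 - 3*1)/1) => y in {0, ..., 4}; best 5*1 + 6*4 = 29
  x = 2: y <= min((10 - 2*2)/2, (14 - 3*2)/1) => y in {0, ..., 3}; best 5*2 + 6*3 = 28
  x = 3: y <= min((10 - 2*3)/2, (14 - 3*3)/1) => y in {0, ..., 2}; best 5*3 + 6*2 = 27
  x = 4: y <= min((10 - 2*4)/2, (14 - 3*4)/1) => y in {0, ..., 1}; best 5*4 + 6*1 = 26
The maximum 5x + 6y = 30 is achieved at x = 0, y = 5.
Check: 2*0 + 2*5 = 10 <= 10 and 3*0 + 1*5 = 5 <= 14.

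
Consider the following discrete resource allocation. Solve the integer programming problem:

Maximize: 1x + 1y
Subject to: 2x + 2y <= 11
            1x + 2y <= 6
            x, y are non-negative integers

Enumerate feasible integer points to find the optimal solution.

Constraint 1: 2x + 2y <= 11
Constraint 2: 1x + 2y <= 6
Feasible x range (need y >= 0): 0 <= x <= min(11/2, 6/1) => x in {0, ..., 5}.
Enumerate feasible integer points row by row (the coefficient of y is 1 > 0, so for each x the largest feasible y gives the best value):
  x = 0: y <= min((11 - 2*0)/2, (6 - 1*0)/2) => y in {0, ..., 3}; best 1*0 + 1*3 = 3
  x = 1: y <= min((11 - 2*1)/2, (6 - 1*1)/2) => y in {0, ..., 2}; best 1*1 + 1*2 = 3
  x = 2: y <= min((11 - 2*2)/2, (6 - 1*2)/2) => y in {0, ..., 2}; best 1*2 + 1*2 = 4
  x = 3: y <= min((11 - 2*3)/2, (6 - 1*3)/2) => y in {0, ..., 1}; best 1*3 + 1*1 = 4
  x = 4: y <= min((11 - 2*4)/2, (6 - 1*4)/2) => y in {0, ..., 1}; best 1*4 + 1*1 = 5
  x = 5: y <= min((11 - 2*5)/2, (6 - 1*5)/2) => y in {0}; best 1*5 + 1*0 = 5
The maximum 1x + 1y = 5 is achieved at x = 4, y = 1.
(The same value 5 is also attained at (5, 0).)
Check: 2*4 + 2*1 = 10 <= 11 and 1*4 + 2*1 = 6 <= 6.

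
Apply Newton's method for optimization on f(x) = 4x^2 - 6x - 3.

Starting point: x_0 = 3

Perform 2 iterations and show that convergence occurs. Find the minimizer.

f(x) = 4x^2 - 6x - 3, f'(x) = 8x + (-6), f''(x) = 8
Step 1: f'(3) = 18, x_1 = 3 - 18/8 = 3/4
Step 2: f'(3/4) = 0, x_2 = 3/4 (converged)
Newton's method converges in 1 step for quadratics.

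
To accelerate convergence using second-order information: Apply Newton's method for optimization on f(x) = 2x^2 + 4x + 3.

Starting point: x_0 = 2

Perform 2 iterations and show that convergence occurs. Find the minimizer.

f(x) = 2x^2 + 4x + 3, f'(x) = 4x + (4), f''(x) = 4
Step 1: f'(2) = 12, x_1 = 2 - 12/4 = -1
Step 2: f'(-1) = 0, x_2 = -1 (converged)
Newton's method converges in 1 step for quadratics.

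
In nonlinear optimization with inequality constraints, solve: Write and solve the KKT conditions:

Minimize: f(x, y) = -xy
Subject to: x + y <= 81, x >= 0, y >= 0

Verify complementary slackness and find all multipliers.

Problem: min -xy s.t. x + y <= 81 (multiplier lambda), x >= 0 (mu_x), y >= 0 (mu_y)
KKT stationarity: -y + lambda - mu_x = 0, -x + lambda - mu_y = 0, with lambda, mu_x, mu_y >= 0
Complementary slackness: lambda*(x + y - 81) = 0, mu_x*x = 0, mu_y*y = 0
If lambda = 0: y = -mu_x <= 0 and x = -mu_y <= 0 force x = y = 0 with f = 0; but x = y = 81/2 is feasible with f = -6561/4 < 0, so this is not the minimum. Hence lambda > 0 and x + y = 81.
Try x > 0, y > 0 (so mu_x = mu_y = 0): y = lambda, x = lambda => x = y = lambda
x + y = 81 => 2*lambda = 81 => lambda = 81/2
x* = y* = 81/2 > 0, consistent with mu_x = mu_y = 0.
(Any feasible point with x = 0 or y = 0 has f = 0 > -6561/4, so the minimum is not on those boundaries.)
min(-xy) = -6561/4 (i.e. max xy = 6561/4)
Multipliers: lambda = 81/2, mu_x = 0, mu_y = 0
Complementary slackness: lambda*(x + y - 81) = 81/2*(81/2 + 81/2 - 81) = 0, mu_x*x = 0*81/2 = 0, mu_y*y = 0*81/2 = 0. Satisfied.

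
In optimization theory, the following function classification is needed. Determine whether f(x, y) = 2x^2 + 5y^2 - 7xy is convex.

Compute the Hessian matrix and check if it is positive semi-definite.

f(x,y) = 2x^2 + 5y^2 - 7xy
Hessian H = [[4, -7], [-7, 10]]
trace(H) = 14, det(H) = -9
Eigenvalues: (14 +/- sqrt(232)) / 2 = 14.62, -0.6158
Since not both eigenvalues positive, f is neither convex nor concave.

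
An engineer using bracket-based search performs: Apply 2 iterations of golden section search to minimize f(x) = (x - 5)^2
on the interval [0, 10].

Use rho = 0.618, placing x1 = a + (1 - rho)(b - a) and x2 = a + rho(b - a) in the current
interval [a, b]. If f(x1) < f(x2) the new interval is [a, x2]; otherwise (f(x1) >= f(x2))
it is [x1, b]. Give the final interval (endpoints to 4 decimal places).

Golden section search for min of f(x) = (x - 5)^2 on [0, 10].
Each step: x1 = a + (1 - rho)(b - a), x2 = a + rho(b - a); if f(x1) < f(x2) keep [a, x2], otherwise keep [x1, b].
Step 1: [0.0000, 10.0000], x1=3.8200 (f=1.3924), x2=6.1800 (f=1.3924); f(x1) = f(x2) (tie, not '<') => keep [3.8200, 10.0000]
Step 2: [3.8200, 10.0000], x1=6.1808 (f=1.3942), x2=7.6392 (f=6.9656); f(x1) < f(x2) => keep [3.8200, 7.6392]
Final interval: [3.8200, 7.6392]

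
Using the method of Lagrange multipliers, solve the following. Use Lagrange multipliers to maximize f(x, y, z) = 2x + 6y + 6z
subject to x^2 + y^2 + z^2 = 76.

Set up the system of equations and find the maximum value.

Lagrange conditions: 2 = 2*lambda*x, 6 = 2*lambda*y, 6 = 2*lambda*z
So x:2 = y:6 = z:6, i.e. x = 2t, y = 6t, z = 6t
Constraint: t^2*(2^2 + 6^2 + 6^2) = 76
  t^2 * 76 = 76  =>  t = sqrt(1)
Maximum = 2*2t + 6*6t + 6*6t = 76*sqrt(1) = 76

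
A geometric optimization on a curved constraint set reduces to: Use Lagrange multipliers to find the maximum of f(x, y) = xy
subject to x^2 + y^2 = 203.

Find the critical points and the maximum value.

Lagrange conditions: y = 2*lambda*x and x = 2*lambda*y
If x = 0 then y = 0, violating the constraint, so x, y != 0.
Dividing: y/x = x/y => x^2 = y^2 => y = x or y = -x
Constraint: 2x^2 = 203 => x^2 = 203/2 => x = +/-sqrt(203/2)
Critical points: (sqrt(203/2), sqrt(203/2)), (-sqrt(203/2), -sqrt(203/2)), (sqrt(203/2), -sqrt(203/2)), (-sqrt(203/2), sqrt(203/2))
  y = x:  xy = x^2 = 203/2  at (sqrt(203/2), sqrt(203/2)) and (-sqrt(203/2), -sqrt(203/2))
  y = -x: xy = -x^2 = -203/2 at (sqrt(203/2), -sqrt(203/2)) and (-sqrt(203/2), sqrt(203/2))
Maximum xy = 203/2 at (sqrt(203/2), sqrt(203/2)) and (-sqrt(203/2), -sqrt(203/2))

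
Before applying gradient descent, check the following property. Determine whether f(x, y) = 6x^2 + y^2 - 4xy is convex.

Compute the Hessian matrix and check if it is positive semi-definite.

f(x,y) = 6x^2 + y^2 - 4xy
Hessian H = [[12, -4], [-4, 2]]
trace(H) = 14, det(H) = 8
Eigenvalues: (14 +/- sqrt(164)) / 2 = 13.4, 0.5969
Since both eigenvalues > 0, f is convex.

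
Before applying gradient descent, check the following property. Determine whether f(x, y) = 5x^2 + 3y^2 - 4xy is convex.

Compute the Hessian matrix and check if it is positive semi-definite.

f(x,y) = 5x^2 + 3y^2 - 4xy
Hessian H = [[10, -4], [-4, 6]]
trace(H) = 16, det(H) = 44
Eigenvalues: (16 +/- sqrt(80)) / 2 = 12.47, 3.528
Since both eigenvalues > 0, f is convex.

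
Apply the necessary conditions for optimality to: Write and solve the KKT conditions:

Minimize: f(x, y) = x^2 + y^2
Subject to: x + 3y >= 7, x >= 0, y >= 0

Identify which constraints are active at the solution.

KKT conditions for min x^2 + y^2 s.t. 1x + 3y >= 7, x >= 0, y >= 0:
Stationarity: 2x = mu*1 + mu_x, 2y = mu*3 + mu_y, with mu, mu_x, mu_y >= 0
Complementary slackness: mu*(x + 3y - 7) = 0, mu_x*x = 0, mu_y*y = 0
(0, 0) is infeasible (1*0 + 3*0 < 7), so if mu = 0 stationarity would force x = mu_x/2 >= 0, y = mu_y/2 >= 0 with mu_x*x = mu_y*y = 0, i.e. x = y = 0: contradiction. Hence mu > 0 and x + 3y = 7 is active.
Try x > 0, y > 0 (so mu_x = mu_y = 0): x = 1*mu/2, y = 3*mu/2
Substitute: 1*(1*mu/2) + 3*(3*mu/2) = 7
  mu*10/2 = 7 => mu = 7/5
x* = 7/10 > 0, y* = 21/10 > 0, consistent with mu_x = mu_y = 0.
f is convex and the constraints are linear, so this KKT point is the global minimum.
f* = 49/10
Active constraints: x + 3y >= 7 (holds with equality, mu = 7/5 > 0); x >= 0 and y >= 0 are inactive (mu_x = mu_y = 0).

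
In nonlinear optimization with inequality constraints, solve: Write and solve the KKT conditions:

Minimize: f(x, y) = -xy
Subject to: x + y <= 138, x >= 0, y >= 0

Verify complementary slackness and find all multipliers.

Problem: min -xy s.t. x + y <= 138 (multiplier lambda), x >= 0 (mu_x), y >= 0 (mu_y)
KKT stationarity: -y + lambda - mu_x = 0, -x + lambda - mu_y = 0, with lambda, mu_x, mu_y >= 0
Complementary slackness: lambda*(x + y - 138) = 0, mu_x*x = 0, mu_y*y = 0
If lambda = 0: y = -mu_x <= 0 and x = -mu_y <= 0 force x = y = 0 with f = 0; but x = y = 69 is feasible with f = -4761 < 0, so this is not the minimum. Hence lambda > 0 and x + y = 138.
Try x > 0, y > 0 (so mu_x = mu_y = 0): y = lambda, x = lambda => x = y = lambda
x + y = 138 => 2*lambda = 138 => lambda = 69
x* = y* = 69 > 0, consistent with mu_x = mu_y = 0.
(Any feasible point with x = 0 or y = 0 has f = 0 > -4761, so the minimum is not on those boundaries.)
min(-xy) = -4761 (i.e. max xy = 4761)
Multipliers: lambda = 69, mu_x = 0, mu_y = 0
Complementary slackness: lambda*(x + y - 138) = 69*(69 + 69 - 138) = 0, mu_x*x = 0*69 = 0, mu_y*y = 0*69 = 0. Satisfied.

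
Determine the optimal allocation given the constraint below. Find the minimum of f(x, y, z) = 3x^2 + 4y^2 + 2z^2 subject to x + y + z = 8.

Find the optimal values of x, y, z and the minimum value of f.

Using Lagrange multipliers on f = 3x^2 + 4y^2 + 2z^2 with constraint x + y + z = 8:
Conditions: 2*3*x = lambda, 2*4*y = lambda, 2*2*z = lambda
So x = lambda/6, y = lambda/8, z = lambda/4
Substituting into constraint: lambda * (13/24) = 8
lambda = 192/13
x = 32/13, y = 24/13, z = 48/13
Minimum value = 768/13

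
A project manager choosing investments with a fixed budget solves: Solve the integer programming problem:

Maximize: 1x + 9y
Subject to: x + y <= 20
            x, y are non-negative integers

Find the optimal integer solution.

Objective: 1x + 9y, constraint: x + y <= 20
Coefficient of y is 9 > coefficient of x is 1, so allocate the entire budget to y.
Optimal: x = 0, y = 20, value = 180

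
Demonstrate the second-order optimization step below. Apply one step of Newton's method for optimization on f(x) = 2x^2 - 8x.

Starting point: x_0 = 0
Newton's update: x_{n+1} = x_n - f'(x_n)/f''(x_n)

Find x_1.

f(x) = 2x^2 - 8x
f'(x) = 4x + (-8), f''(x) = 4
Newton step: x_1 = x_0 - f'(x_0)/f''(x_0)
f'(0) = -8
x_1 = 0 - -8/4 = 2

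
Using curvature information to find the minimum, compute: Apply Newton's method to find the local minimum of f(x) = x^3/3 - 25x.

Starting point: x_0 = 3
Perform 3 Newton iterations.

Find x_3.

f(x) = x^3/3 - 25x
f'(x) = x^2 - 25, f''(x) = 2x
Newton update: x_{n+1} = x_n - (x_n^2 - 25)/(2*x_n)
Step 1: x_0 = 3, f'=-16, f''=6, x_1 = 17/3
Step 2: x_1 = 17/3, f'=64/9, f''=34/3, x_2 = 257/51
Step 3: x_2 = 257/51, f'=1024/2601, f''=514/51, x_3 = 65537/13107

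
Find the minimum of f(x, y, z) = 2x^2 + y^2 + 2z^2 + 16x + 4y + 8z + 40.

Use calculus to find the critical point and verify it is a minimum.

f(x,y,z) = 2x^2 + y^2 + 2z^2 + 16x + 4y + 8z + 40
df/dx = 4x + (16) = 0 => x = -4
df/dy = 2y + (4) = 0 => y = -2
df/dz = 4z + (8) = 0 => z = -2
f(-4,-2,-2) = 2*(-4)^2 + 1*(-2)^2 + 2*(-2)^2 + 16*(-4) + 4*(-2) + 8*(-2) + 40 = -4
Hessian is diagonal with entries 4, 2, 4 > 0, confirmed minimum.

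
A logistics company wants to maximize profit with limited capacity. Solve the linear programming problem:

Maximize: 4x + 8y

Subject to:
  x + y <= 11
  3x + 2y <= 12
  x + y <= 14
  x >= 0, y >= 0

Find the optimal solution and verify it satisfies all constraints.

Feasible vertices: (0, 0), (0, 6), (4, 0)
Objective 4x + 8y at each vertex:
  (0, 0): 0
  (0, 6): 48
  (4, 0): 16
Maximum is 48 at (0, 6).
Verify constraints at (x, y) = (0, 6):
  1*0 + 1*6 = 6 <= 11
  3*0 + 2*6 = 12 <= 12 (active)
  1*0 + 1*6 = 6 <= 14
  x = 0 >= 0, y = 6 >= 0. All constraints satisfied.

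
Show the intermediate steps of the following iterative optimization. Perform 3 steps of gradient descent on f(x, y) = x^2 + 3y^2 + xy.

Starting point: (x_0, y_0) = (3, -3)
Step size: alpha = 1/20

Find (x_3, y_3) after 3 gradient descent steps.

f(x,y) = x^2 + 3y^2 + xy
grad_x = 2x + 1y, grad_y = 6y + 1x
Step 1: grad = (3, -15), (57/20, -9/4)
Step 2: grad = (69/20, -213/20), (1071/400, -687/400)
Step 3: grad = (291/80, -3051/400), (3993/1600, -10689/8000)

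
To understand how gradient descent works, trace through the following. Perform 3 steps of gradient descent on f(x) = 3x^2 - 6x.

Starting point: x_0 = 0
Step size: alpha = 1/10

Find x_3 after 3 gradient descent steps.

f(x) = 3x^2 - 6x, f'(x) = 6x + (-6)
Step 1: f'(0) = -6, x_1 = 0 - 1/10 * -6 = 3/5
Step 2: f'(3/5) = -12/5, x_2 = 3/5 - 1/10 * -12/5 = 21/25
Step 3: f'(21/25) = -24/25, x_3 = 21/25 - 1/10 * -24/25 = 117/125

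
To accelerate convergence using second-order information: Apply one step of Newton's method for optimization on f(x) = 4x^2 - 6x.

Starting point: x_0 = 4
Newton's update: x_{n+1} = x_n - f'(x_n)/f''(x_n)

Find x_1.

f(x) = 4x^2 - 6x
f'(x) = 8x + (-6), f''(x) = 8
Newton step: x_1 = x_0 - f'(x_0)/f''(x_0)
f'(4) = 26
x_1 = 4 - 26/8 = 3/4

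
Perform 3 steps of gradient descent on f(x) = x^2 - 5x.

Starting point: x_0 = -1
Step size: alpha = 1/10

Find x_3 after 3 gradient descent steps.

f(x) = x^2 - 5x, f'(x) = 2x + (-5)
Step 1: f'(-1) = -7, x_1 = -1 - 1/10 * -7 = -3/10
Step 2: f'(-3/10) = -28/5, x_2 = -3/10 - 1/10 * -28/5 = 13/50
Step 3: f'(13/50) = -112/25, x_3 = 13/50 - 1/10 * -112/25 = 177/250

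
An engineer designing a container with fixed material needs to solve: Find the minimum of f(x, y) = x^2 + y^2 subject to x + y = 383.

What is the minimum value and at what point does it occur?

Substitute y = 383 - x into f(x,y) = x^2 + y^2:
g(x) = x^2 + (383 - x)^2 = 2x^2 - 766x + 146689
g'(x) = 4x - 766 = 0  =>  x = 383/2
y = 383 - 383/2 = 383/2
Minimum value = (383/2)^2 + (383/2)^2 = 146689/2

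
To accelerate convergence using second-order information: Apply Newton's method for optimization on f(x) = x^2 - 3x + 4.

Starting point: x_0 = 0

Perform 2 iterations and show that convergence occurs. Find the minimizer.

f(x) = x^2 - 3x + 4, f'(x) = 2x + (-3), f''(x) = 2
Step 1: f'(0) = -3, x_1 = 0 - -3/2 = 3/2
Step 2: f'(3/2) = 0, x_2 = 3/2 (converged)
Newton's method converges in 1 step for quadratics.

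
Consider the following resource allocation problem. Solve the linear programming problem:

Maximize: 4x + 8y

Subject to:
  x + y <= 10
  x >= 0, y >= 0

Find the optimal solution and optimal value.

The feasible region has vertices at [(0, 0), (10, 0), (0, 10)].
Checking objective 4x + 8y at each vertex:
  (0, 0): 4*0 + 8*0 = 0
  (10, 0): 4*10 + 8*0 = 40
  (0, 10): 4*0 + 8*10 = 80
Maximum is 80 at (0, 10).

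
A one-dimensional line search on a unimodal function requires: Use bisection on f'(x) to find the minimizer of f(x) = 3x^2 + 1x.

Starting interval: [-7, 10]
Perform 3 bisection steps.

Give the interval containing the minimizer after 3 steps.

Finding critical point of f(x) = 3x^2 + 1x using bisection on f'(x) = 6x + 1.
f'(x) = 0 when x = -1/6.
Starting interval: [-7, 10]
Step 1: mid = 3/2, f'(mid) = 10, new interval = [-7, 3/2]
Step 2: mid = -11/4, f'(mid) = -31/2, new interval = [-11/4, 3/2]
Step 3: mid = -5/8, f'(mid) = -11/4, new interval = [-5/8, 3/2]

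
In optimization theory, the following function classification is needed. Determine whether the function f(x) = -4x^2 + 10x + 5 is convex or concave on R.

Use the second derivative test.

f(x) = -4x^2 + 10x + 5
f'(x) = -8x + 10
f''(x) = -8
Since f''(x) = -8 < 0 for all x, f is concave on R.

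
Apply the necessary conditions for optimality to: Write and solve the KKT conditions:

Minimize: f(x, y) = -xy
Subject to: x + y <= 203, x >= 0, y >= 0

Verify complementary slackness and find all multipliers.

Problem: min -xy s.t. x + y <= 203 (multiplier lambda), x >= 0 (mu_x), y >= 0 (mu_y)
KKT stationarity: -y + lambda - mu_x = 0, -x + lambda - mu_y = 0, with lambda, mu_x, mu_y >= 0
Complementary slackness: lambda*(x + y - 203) = 0, mu_x*x = 0, mu_y*y = 0
If lambda = 0: y = -mu_x <= 0 and x = -mu_y <= 0 force x = y = 0 with f = 0; but x = y = 203/2 is feasible with f = -41209/4 < 0, so this is not the minimum. Hence lambda > 0 and x + y = 203.
Try x > 0, y > 0 (so mu_x = mu_y = 0): y = lambda, x = lambda => x = y = lambda
x + y = 203 => 2*lambda = 203 => lambda = 203/2
x* = y* = 203/2 > 0, consistent with mu_x = mu_y = 0.
(Any feasible point with x = 0 or y = 0 has f = 0 > -41209/4, so the minimum is not on those boundaries.)
min(-xy) = -41209/4 (i.e. max xy = 41209/4)
Multipliers: lambda = 203/2, mu_x = 0, mu_y = 0
Complementary slackness: lambda*(x + y - 203) = 203/2*(203/2 + 203/2 - 203) = 0, mu_x*x = 0*203/2 = 0, mu_y*y = 0*203/2 = 0. Satisfied.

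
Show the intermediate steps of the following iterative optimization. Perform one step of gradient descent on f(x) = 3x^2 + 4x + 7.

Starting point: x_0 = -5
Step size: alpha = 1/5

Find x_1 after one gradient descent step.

f(x) = 3x^2 + 4x + 7
f'(x) = 6x + 4
f'(-5) = 6*-5 + (4) = -26
x_1 = x_0 - alpha * f'(x_0) = -5 - 1/5 * -26 = 1/5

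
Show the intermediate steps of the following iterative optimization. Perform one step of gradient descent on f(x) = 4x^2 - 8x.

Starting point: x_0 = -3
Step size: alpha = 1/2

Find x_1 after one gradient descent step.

f(x) = 4x^2 - 8x
f'(x) = 8x - 8
f'(-3) = 8*-3 + (-8) = -32
x_1 = x_0 - alpha * f'(x_0) = -3 - 1/2 * -32 = 13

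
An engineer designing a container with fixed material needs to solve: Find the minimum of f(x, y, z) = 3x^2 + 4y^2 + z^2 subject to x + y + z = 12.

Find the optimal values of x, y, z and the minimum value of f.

Using Lagrange multipliers on f = 3x^2 + 4y^2 + z^2 with constraint x + y + z = 12:
Conditions: 2*3*x = lambda, 2*4*y = lambda, 2*1*z = lambda
So x = lambda/6, y = lambda/8, z = lambda/2
Substituting into constraint: lambda * (19/24) = 12
lambda = 288/19
x = 48/19, y = 36/19, z = 144/19
Minimum value = 1728/19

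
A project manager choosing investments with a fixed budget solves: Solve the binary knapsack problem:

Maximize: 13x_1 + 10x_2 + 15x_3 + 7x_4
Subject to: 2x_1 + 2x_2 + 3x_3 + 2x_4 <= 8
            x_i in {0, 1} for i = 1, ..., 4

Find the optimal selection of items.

Items: item 1 (v=13, w=2), item 2 (v=10, w=2), item 3 (v=15, w=3), item 4 (v=7, w=2)
Capacity: 8
Checking all 16 subsets (w = total weight, v = total value):
  {}: w = 0, v = 0
  {1}: w = 2, v = 13
  {2}: w = 2, v = 10
  {3}: w = 3, v = 15
  {4}: w = 2, v = 7
  {1, 2}: w = 4, v = 23
  {1, 3}: w = 5, v = 28
  {1, 4}: w = 4, v = 20
  {2, 3}: w = 5, v = 25
  {2, 4}: w = 4, v = 17
  {3, 4}: w = 5, v = 22
  {1, 2, 3}: w = 7, v = 38
  {1, 2, 4}: w = 6, v = 30
  {1, 3, 4}: w = 7, v = 35
  {2, 3, 4}: w = 7, v = 32
  {1, 2, 3, 4}: w = 9 > 8, infeasible
Best feasible subset: items [1, 2, 3]
Total weight: 7 <= 8, total value: 38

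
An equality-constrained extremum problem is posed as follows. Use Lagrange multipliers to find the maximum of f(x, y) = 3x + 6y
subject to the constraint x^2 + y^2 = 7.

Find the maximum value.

Set up Lagrange conditions: grad f = lambda * grad g
  3 = 2*lambda*x
  6 = 2*lambda*y
From these: x/y = 3/6, so x = 3t, y = 6t for some t.
Substitute into constraint: (3t)^2 + (6t)^2 = 7
  t^2 * 45 = 7
  t = sqrt(7/45)
Maximum = 3*x + 6*y = (3^2 + 6^2)*t = 45 * sqrt(7/45) = sqrt(315)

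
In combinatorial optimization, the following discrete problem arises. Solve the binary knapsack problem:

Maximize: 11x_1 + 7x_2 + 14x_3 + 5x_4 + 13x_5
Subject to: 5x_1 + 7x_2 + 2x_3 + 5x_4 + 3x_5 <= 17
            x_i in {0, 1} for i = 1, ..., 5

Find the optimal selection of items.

Items: item 1 (v=11, w=5), item 2 (v=7, w=7), item 3 (v=14, w=2), item 4 (v=5, w=5), item 5 (v=13, w=3)
Capacity: 17
Checking all 32 subsets (w = total weight, v = total value):
  {}: w = 0, v = 0
  {1}: w = 5, v = 11
  {2}: w = 7, v = 7
  {3}: w = 2, v = 14
  {4}: w = 5, v = 5
  {5}: w = 3, v = 13
  {1, 2}: w = 12, v = 18
  {1, 3}: w = 7, v = 25
  {1, 4}: w = 10, v = 16
  {1, 5}: w = 8, v = 24
  {2, 3}: w = 9, v = 21
  {2, 4}: w = 12, v = 12
  {2, 5}: w = 10, v = 20
  {3, 4}: w = 7, v = 19
  {3, 5}: w = 5, v = 27
  {4, 5}: w = 8, v = 18
  {1, 2, 3}: w = 14, v = 32
  {1, 2, 4}: w = 17, v = 23
  {1, 2, 5}: w = 15, v = 31
  {1, 3, 4}: w = 12, v = 30
  {1, 3, 5}: w = 10, v = 38
  {1, 4, 5}: w = 13, v = 29
  {2, 3, 4}: w = 14, v = 26
  {2, 3, 5}: w = 12, v = 34
  {2, 4, 5}: w = 15, v = 25
  {3, 4, 5}: w = 10, v = 32
  {1, 2, 3, 4}: w = 19 > 17, infeasible
  {1, 2, 3, 5}: w = 17, v = 45
  {1, 2, 4, 5}: w = 20 > 17, infeasible
  {1, 3, 4, 5}: w = 15, v = 43
  {2, 3, 4, 5}: w = 17, v = 39
  {1, 2, 3, 4, 5}: w = 22 > 17, infeasible
Best feasible subset: items [1, 2, 3, 5]
Total weight: 17 <= 17, total value: 45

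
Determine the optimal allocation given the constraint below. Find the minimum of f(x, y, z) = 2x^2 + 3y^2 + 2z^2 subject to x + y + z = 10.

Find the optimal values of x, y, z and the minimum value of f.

Using Lagrange multipliers on f = 2x^2 + 3y^2 + 2z^2 with constraint x + y + z = 10:
Conditions: 2*2*x = lambda, 2*3*y = lambda, 2*2*z = lambda
So x = lambda/4, y = lambda/6, z = lambda/4
Substituting into constraint: lambda * (2/3) = 10
lambda = 15
x = 15/4, y = 5/2, z = 15/4
Minimum value = 75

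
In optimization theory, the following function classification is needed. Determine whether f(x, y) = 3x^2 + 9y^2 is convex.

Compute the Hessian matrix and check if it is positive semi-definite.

f(x,y) = 3x^2 + 9y^2
Hessian H = [[6, 0], [0, 18]]
trace(H) = 24, det(H) = 108
Eigenvalues: (24 +/- sqrt(144)) / 2 = 18, 6
Since both eigenvalues > 0, f is convex.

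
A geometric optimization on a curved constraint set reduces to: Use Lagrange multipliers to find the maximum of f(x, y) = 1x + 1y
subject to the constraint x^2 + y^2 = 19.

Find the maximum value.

Set up Lagrange conditions: grad f = lambda * grad g
  1 = 2*lambda*x
  1 = 2*lambda*y
From these: x/y = 1/1, so x = 1t, y = 1t for some t.
Substitute into constraint: (1t)^2 + (1t)^2 = 19
  t^2 * 2 = 19
  t = sqrt(19/2)
Maximum = 1*x + 1*y = (1^2 + 1^2)*t = 2 * sqrt(19/2) = sqrt(38)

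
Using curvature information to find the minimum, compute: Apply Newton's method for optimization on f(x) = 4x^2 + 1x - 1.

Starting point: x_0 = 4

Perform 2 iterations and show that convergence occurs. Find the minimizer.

f(x) = 4x^2 + 1x - 1, f'(x) = 8x + (1), f''(x) = 8
Step 1: f'(4) = 33, x_1 = 4 - 33/8 = -1/8
Step 2: f'(-1/8) = 0, x_2 = -1/8 (converged)
Newton's method converges in 1 step for quadratics.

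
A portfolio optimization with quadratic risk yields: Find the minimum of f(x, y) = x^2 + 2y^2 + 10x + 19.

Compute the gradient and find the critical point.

f(x,y) = x^2 + 2y^2 + 10x + 19
df/dx = 2x + (10) = 0  =>  x = -5
df/dy = 4y + (0) = 0  =>  y = 0
f(-5, 0) = 1*(-5)^2 + 2*(0)^2 + 10*(-5) + 19 = -6
Hessian is diagonal with entries 2, 4 > 0, so this is a minimum.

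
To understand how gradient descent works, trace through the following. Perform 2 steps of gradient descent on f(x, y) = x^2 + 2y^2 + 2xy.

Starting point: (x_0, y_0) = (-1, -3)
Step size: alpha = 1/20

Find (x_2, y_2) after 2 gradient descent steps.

f(x,y) = x^2 + 2y^2 + 2xy
grad_x = 2x + 2y, grad_y = 4y + 2x
Step 1: grad = (-8, -14), (-3/5, -23/10)
Step 2: grad = (-29/5, -52/5), (-31/100, -89/50)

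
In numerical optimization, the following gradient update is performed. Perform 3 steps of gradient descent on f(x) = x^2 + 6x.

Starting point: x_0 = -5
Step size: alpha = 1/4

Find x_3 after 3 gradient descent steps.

f(x) = x^2 + 6x, f'(x) = 2x + (6)
Step 1: f'(-5) = -4, x_1 = -5 - 1/4 * -4 = -4
Step 2: f'(-4) = -2, x_2 = -4 - 1/4 * -2 = -7/2
Step 3: f'(-7/2) = -1, x_3 = -7/2 - 1/4 * -1 = -13/4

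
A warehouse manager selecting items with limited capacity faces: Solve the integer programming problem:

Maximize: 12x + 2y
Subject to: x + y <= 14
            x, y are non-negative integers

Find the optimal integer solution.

Objective: 12x + 2y, constraint: x + y <= 14
Coefficient of x is 12 >= coefficient of y is 2, so allocate the entire budget to x.
Optimal: x = 14, y = 0, value = 168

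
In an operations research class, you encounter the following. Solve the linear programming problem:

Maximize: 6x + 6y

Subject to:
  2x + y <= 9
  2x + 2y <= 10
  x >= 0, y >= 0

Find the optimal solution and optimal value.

Feasible vertices: (0, 0), (0, 5), (4, 1), (9/2, 0)
Objective 6x + 6y at each:
  (0, 0): 0
  (0, 5): 30
  (4, 1): 30
  (9/2, 0): 27
Maximum is 30 at (0, 5).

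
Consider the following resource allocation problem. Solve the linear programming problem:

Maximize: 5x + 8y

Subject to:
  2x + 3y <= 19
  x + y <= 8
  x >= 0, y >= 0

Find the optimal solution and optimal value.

Feasible vertices: (0, 0), (0, 19/3), (5, 3), (8, 0)
Objective 5x + 8y at each:
  (0, 0): 0
  (0, 19/3): 152/3
  (5, 3): 49
  (8, 0): 40
Maximum is 152/3 at (0, 19/3).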